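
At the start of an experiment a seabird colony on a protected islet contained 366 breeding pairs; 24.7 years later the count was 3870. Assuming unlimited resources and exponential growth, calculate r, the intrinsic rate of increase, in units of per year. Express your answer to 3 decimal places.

0.095 per year

From N(t) = N₀·e^(rt): e^(r·24.7) = 3870/366 = 10.574.
r·24.7 = ln(10.574) = 2.3584, so r = 2.3584/24.7 = 0.095481.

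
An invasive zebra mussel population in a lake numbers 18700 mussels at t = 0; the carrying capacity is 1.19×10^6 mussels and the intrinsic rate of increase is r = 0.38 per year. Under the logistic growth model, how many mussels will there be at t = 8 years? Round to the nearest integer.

A = (K − N₀)/N₀ = (1.19×10^6 − 18700)/18700 = 62.636.
N(t) = K/(1 + A·e^(−rt)) = 1.19×10^6/(1 + 62.636×e^(−0.38×8)).
e^(−3.04) = 0.047835; denominator = 1 + 62.636×0.047835 = 3.9962.
N = 1.19×10^6/3.9962 = 297783.

297783 mussels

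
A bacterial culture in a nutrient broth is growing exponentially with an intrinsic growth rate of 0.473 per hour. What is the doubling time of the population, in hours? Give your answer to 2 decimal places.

1.47 hours

Doubling time t_d = ln(2)/r = 0.6931/0.473 = 1.4654.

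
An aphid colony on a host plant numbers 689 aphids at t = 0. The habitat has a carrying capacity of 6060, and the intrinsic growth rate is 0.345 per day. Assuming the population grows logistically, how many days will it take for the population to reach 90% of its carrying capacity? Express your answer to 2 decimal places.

12.32 days

A = (K − N₀)/N₀ = (6060 − 689)/689 = 7.7954.
Solve 6060/(1 + 7.7954·e^(−0.345t)) = 5454: 1 + 7.7954·e^(−0.345t) = 1.1111, so e^(−0.345t) = 0.0142535.
−0.345·t = ln(0.0142535) = -4.2508, so t = 4.2508/0.345 = 12.321.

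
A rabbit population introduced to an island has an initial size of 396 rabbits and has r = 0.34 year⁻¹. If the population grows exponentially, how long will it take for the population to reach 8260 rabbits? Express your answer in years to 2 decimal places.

Set N₀·e^(rt) = 8260: e^(0.34·t) = 8260/396 = 20.859.
0.34·t = ln(20.859) = 3.0378, so t = 3.0378/0.34 = 8.9346.

8.93 years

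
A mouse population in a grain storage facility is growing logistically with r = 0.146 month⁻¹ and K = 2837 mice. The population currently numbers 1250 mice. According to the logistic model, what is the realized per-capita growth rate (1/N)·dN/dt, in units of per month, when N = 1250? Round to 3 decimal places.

0.082 per month

(1/N)·dN/dt = r(1 − N/K) = 0.146 × (1 − 1250/2837).
= 0.146 × 0.55939 = 0.081671.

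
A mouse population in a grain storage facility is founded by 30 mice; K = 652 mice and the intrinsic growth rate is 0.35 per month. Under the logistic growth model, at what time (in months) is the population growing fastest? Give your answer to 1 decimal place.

8.7 months

Logistic growth is fastest at N = K/2 = 326.
A = (K − N₀)/N₀ = 20.733. Set K/(1 + A·e^(−rt)) = K/2 → A·e^(−rt) = 1.
e^(−0.35t) = 1/20.733 = 0.0482315, so t = ln(20.733)/0.35 = 3.0317/0.35 = 8.6621.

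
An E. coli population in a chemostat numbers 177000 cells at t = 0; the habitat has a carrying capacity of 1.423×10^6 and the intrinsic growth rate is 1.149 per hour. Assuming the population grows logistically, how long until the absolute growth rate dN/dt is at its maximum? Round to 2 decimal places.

1.70 hours

Logistic growth is fastest at N = K/2 = 711500.
A = (K − N₀)/N₀ = 7.0395. Set K/(1 + A·e^(−rt)) = K/2 → A·e^(−rt) = 1.
e^(−1.149t) = 1/7.0395 = 0.142055, so t = ln(7.0395)/1.149 = 1.9515/1.149 = 1.6985.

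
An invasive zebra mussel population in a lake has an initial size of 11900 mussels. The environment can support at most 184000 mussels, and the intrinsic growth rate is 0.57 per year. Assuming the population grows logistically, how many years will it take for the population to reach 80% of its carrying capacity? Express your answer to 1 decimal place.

A = (K − N₀)/N₀ = (184000 − 11900)/11900 = 14.462.
Solve 184000/(1 + 14.462·e^(−0.57t)) = 147200: 1 + 14.462·e^(−0.57t) = 1.25, so e^(−0.57t) = 0.0172865.
−0.57·t = ln(0.0172865) = -4.0578, so t = 4.0578/0.57 = 7.119.

7.1 years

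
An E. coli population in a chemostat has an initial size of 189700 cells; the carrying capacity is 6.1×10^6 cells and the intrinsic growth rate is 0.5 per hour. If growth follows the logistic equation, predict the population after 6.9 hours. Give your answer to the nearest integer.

A = (K − N₀)/N₀ = (6.1×10^6 − 189700)/189700 = 31.156.
N(t) = K/(1 + A·e^(−rt)) = 6.1×10^6/(1 + 31.156×e^(−0.5×6.9)).
e^(−3.45) = 0.031746; denominator = 1 + 31.156×0.031746 = 1.9891.
N = 6.1×10^6/1.9891 = 3.066763×10^6.

3066763 cells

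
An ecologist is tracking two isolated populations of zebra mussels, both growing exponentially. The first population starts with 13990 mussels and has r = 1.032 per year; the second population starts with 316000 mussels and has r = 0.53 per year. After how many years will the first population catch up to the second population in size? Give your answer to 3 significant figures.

6.21 years

Set 13990·e^(1.032t) = 316000·e^(0.53t).
e^((1.032 − 0.53)t) = 316000/13990 → e^(0.502·t) = 22.588.
0.502·t = ln(22.588) = 3.1174, so t = 3.1174/0.502 = 6.21.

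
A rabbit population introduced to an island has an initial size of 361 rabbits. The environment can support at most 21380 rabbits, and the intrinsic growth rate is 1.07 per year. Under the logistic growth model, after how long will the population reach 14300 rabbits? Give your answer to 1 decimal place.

4.5 years

A = (K − N₀)/N₀ = (21380 − 361)/361 = 58.224.
Solve 21380/(1 + 58.224·e^(−1.07t)) = 14300: 1 + 58.224·e^(−1.07t) = 1.4951, so e^(−1.07t) = 0.0085034.
−1.07·t = ln(0.0085034) = -4.7673, so t = 4.7673/1.07 = 4.4554.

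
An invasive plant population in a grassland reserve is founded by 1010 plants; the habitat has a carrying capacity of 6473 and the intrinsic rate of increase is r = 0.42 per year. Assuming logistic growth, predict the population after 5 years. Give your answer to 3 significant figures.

A = (K − N₀)/N₀ = (6473 − 1010)/1010 = 5.4089.
N(t) = K/(1 + A·e^(−rt)) = 6473/(1 + 5.4089×e^(−0.42×5)).
e^(−2.1) = 0.12246; denominator = 1 + 5.4089×0.12246 = 1.6624.
N = 6473/1.6624 = 3893.87.

3890 plants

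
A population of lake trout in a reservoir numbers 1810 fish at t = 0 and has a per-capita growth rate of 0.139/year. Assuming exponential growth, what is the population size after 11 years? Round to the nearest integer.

N(t) = N₀·e^(rt) = 1810 × e^(0.139×11) = 1810 × e^1.529.
e^1.529 ≈ 4.6136, so N ≈ 1810 × 4.6136 = 8350.55.

8351 fish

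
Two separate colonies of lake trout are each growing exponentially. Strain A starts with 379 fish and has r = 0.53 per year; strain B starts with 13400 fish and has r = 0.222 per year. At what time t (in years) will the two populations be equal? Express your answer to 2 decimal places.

Set 379·e^(0.53t) = 13400·e^(0.222t).
e^((0.53 − 0.222)t) = 13400/379 → e^(0.308·t) = 35.356.
0.308·t = ln(35.356) = 3.5655, so t = 3.5655/0.308 = 11.576.

11.58 years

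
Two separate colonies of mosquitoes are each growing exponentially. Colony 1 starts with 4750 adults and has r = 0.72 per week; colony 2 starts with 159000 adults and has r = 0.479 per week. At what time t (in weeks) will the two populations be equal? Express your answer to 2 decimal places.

Set 4750·e^(0.72t) = 159000·e^(0.479t).
e^((0.72 − 0.479)t) = 159000/4750 → e^(0.241·t) = 33.474.
0.241·t = ln(33.474) = 3.5108, so t = 3.5108/0.241 = 14.567.

14.57 weeks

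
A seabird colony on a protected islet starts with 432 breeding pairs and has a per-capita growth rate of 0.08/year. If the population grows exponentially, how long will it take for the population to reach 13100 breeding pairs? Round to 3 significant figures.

Set N₀·e^(rt) = 13100: e^(0.08·t) = 13100/432 = 30.324.
0.08·t = ln(30.324) = 3.4119, so t = 3.4119/0.08 = 42.649.

42.6 years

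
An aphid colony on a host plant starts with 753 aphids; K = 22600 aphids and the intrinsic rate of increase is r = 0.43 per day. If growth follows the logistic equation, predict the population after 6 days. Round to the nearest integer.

7066 aphids

A = (K − N₀)/N₀ = (22600 − 753)/753 = 29.013.
N(t) = K/(1 + A·e^(−rt)) = 22600/(1 + 29.013×e^(−0.43×6)).
e^(−2.58) = 0.075774; denominator = 1 + 29.013×0.075774 = 3.1985.
N = 22600/3.1985 = 7065.92.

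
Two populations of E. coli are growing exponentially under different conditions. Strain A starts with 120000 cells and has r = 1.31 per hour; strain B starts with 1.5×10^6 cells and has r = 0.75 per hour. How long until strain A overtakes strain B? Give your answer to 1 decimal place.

4.5 hours

Set 120000·e^(1.31t) = 1.5×10^6·e^(0.75t).
e^((1.31 − 0.75)t) = 1.5×10^6/120000 → e^(0.56·t) = 12.5.
0.56·t = ln(12.5) = 2.5257, so t = 2.5257/0.56 = 4.5102.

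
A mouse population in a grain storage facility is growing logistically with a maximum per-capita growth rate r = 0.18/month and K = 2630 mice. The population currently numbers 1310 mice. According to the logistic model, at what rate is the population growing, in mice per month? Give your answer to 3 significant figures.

118 mice per month

dN/dt = rN(1 − N/K) = 0.18 × 1310 × (1 − 1310/2630).
1 − 1310/2630 = 0.5019; dN/dt = 0.18 × 1310 × 0.5019 = 118.35.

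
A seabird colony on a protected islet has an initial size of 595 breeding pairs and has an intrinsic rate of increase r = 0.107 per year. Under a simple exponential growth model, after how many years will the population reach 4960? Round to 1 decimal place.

19.8 years

Set N₀·e^(rt) = 4960: e^(0.107·t) = 4960/595 = 8.3361.
0.107·t = ln(8.3361) = 2.1206, so t = 2.1206/0.107 = 19.819.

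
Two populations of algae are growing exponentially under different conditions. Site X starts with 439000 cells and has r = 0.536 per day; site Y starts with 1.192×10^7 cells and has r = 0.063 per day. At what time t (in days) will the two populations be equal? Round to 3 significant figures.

6.98 days

Set 439000·e^(0.536t) = 1.192×10^7·e^(0.063t).
e^((0.536 − 0.063)t) = 1.192×10^7/439000 → e^(0.473·t) = 27.153.
0.473·t = ln(27.153) = 3.3015, so t = 3.3015/0.473 = 6.9799.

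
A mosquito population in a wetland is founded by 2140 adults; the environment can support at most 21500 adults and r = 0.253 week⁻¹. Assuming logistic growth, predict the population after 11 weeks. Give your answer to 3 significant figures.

A = (K − N₀)/N₀ = (21500 − 2140)/2140 = 9.0467.
N(t) = K/(1 + A·e^(−rt)) = 21500/(1 + 9.0467×e^(−0.253×11)).
e^(−2.783) = 0.061853; denominator = 1 + 9.0467×0.061853 = 1.5596.
N = 21500/1.5596 = 13785.9.

13800 adults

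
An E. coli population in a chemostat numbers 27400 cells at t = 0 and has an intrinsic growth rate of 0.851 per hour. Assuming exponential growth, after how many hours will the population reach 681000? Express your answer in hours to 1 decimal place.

Set N₀·e^(rt) = 681000: e^(0.851·t) = 681000/27400 = 24.854.
0.851·t = ln(24.854) = 3.213, so t = 3.213/0.851 = 3.7756.

3.8 hours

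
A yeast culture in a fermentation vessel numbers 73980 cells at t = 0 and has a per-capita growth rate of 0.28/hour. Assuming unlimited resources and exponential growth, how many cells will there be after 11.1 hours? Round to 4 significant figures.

1655000 cells

N(t) = N₀·e^(rt) = 73980 × e^(0.28×11.1) = 73980 × e^3.108.
e^3.108 ≈ 22.376, so N ≈ 73980 × 22.376 = 1.655395×10^6.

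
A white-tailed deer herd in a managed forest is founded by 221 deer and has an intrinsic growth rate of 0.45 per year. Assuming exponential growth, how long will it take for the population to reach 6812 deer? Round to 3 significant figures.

7.62 years

Set N₀·e^(rt) = 6812: e^(0.45·t) = 6812/221 = 30.824.
0.45·t = ln(30.824) = 3.4283, so t = 3.4283/0.45 = 7.6184.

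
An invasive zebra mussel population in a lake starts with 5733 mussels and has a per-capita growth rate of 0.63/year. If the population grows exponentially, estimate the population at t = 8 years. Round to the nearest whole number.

N(t) = N₀·e^(rt) = 5733 × e^(0.63×8) = 5733 × e^5.04.
e^5.04 ≈ 154.47, so N ≈ 5733 × 154.47 = 885577.

885577 mussels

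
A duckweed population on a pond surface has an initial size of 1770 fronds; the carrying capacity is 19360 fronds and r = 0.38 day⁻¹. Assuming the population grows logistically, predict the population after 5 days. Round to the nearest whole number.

A = (K − N₀)/N₀ = (19360 − 1770)/1770 = 9.9379.
N(t) = K/(1 + A·e^(−rt)) = 19360/(1 + 9.9379×e^(−0.38×5)).
e^(−1.9) = 0.14957; denominator = 1 + 9.9379×0.14957 = 2.4864.
N = 19360/2.4864 = 7786.39.

7786 fronds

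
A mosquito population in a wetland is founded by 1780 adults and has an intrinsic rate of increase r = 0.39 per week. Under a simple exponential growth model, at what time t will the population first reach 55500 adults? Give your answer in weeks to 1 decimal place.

8.8 weeks

Set N₀·e^(rt) = 55500: e^(0.39·t) = 55500/1780 = 31.18.
0.39·t = ln(31.18) = 3.4398, so t = 3.4398/0.39 = 8.8199.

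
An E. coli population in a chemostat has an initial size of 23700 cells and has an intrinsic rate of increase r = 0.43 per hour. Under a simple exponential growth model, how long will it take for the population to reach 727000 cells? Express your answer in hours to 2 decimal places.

Set N₀·e^(rt) = 727000: e^(0.43·t) = 727000/23700 = 30.675.
0.43·t = ln(30.675) = 3.4235, so t = 3.4235/0.43 = 7.9615.

7.96 hours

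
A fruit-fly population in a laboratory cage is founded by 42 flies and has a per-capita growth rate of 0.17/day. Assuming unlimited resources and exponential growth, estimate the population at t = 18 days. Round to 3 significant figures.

896 flies

N(t) = N₀·e^(rt) = 42 × e^(0.17×18) = 42 × e^3.06.
e^3.06 ≈ 21.328, so N ≈ 42 × 21.328 = 895.757.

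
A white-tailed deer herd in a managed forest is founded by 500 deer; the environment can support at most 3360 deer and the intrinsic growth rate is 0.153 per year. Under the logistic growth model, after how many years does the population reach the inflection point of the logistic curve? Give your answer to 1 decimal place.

11.4 years

Logistic growth is fastest at N = K/2 = 1680.
A = (K − N₀)/N₀ = 5.72. Set K/(1 + A·e^(−rt)) = K/2 → A·e^(−rt) = 1.
e^(−0.153t) = 1/5.72 = 0.174825, so t = ln(5.72)/0.153 = 1.744/0.153 = 11.398.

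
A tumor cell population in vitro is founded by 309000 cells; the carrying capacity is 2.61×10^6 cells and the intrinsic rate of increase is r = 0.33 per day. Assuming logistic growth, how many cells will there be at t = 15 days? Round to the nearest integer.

A = (K − N₀)/N₀ = (2.61×10^6 − 309000)/309000 = 7.4466.
N(t) = K/(1 + A·e^(−rt)) = 2.61×10^6/(1 + 7.4466×e^(−0.33×15)).
e^(−4.95) = 0.0070834; denominator = 1 + 7.4466×0.0070834 = 1.0527.
N = 2.61×10^6/1.0527 = 2.479227×10^6.

2479227 cells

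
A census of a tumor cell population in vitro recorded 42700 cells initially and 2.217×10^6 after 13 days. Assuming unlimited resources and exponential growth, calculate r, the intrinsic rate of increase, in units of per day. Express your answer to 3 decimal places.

0.304 per day

From N(t) = N₀·e^(rt): e^(r·13) = 2.217×10^6/42700 = 51.92.
r·13 = ln(51.92) = 3.9497, so r = 3.9497/13 = 0.30382.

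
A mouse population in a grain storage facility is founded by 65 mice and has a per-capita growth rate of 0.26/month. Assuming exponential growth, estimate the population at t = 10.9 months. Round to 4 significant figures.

1106 mice

N(t) = N₀·e^(rt) = 65 × e^(0.26×10.9) = 65 × e^2.834.
e^2.834 ≈ 17.013, so N ≈ 65 × 17.013 = 1105.87.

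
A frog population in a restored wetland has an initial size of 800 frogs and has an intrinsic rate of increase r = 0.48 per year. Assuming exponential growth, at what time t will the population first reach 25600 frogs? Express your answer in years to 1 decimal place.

7.2 years

Set N₀·e^(rt) = 25600: e^(0.48·t) = 25600/800 = 32.
0.48·t = ln(32) = 3.4657, so t = 3.4657/0.48 = 7.2203.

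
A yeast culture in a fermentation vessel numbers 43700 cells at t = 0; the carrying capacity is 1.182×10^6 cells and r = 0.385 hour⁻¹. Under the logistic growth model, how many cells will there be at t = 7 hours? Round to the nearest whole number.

428362 cells

A = (K − N₀)/N₀ = (1.182×10^6 − 43700)/43700 = 26.048.
N(t) = K/(1 + A·e^(−rt)) = 1.182×10^6/(1 + 26.048×e^(−0.385×7)).
e^(−2.695) = 0.067542; denominator = 1 + 26.048×0.067542 = 2.7593.
N = 1.182×10^6/2.7593 = 428362.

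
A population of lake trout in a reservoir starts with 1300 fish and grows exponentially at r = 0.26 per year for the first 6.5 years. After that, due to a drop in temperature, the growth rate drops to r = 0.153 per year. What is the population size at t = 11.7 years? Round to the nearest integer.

15611 fish

Phase 1: N(6.5) = 1300·e^(0.26×6.5) = 1300·e^1.69 = 7045.32.
Phase 2 runs for 11.7 − 6.5 = 5.2 years at r = 0.153.
N(11.7) = 7045.32·e^(0.153×5.2) = 7045.32·e^0.7956 = 15610.8.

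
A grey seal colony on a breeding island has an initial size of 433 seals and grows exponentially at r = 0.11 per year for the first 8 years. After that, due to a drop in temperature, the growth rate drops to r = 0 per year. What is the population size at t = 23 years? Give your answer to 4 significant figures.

1044 seals

Phase 1: N(8) = 433·e^(0.11×8) = 433·e^0.88 = 1043.92.
Phase 2 runs for 23 − 8 = 15 years at r = 0.
N(23) = 1043.92·e^(0×15) = 1043.92·e^0 = 1043.92.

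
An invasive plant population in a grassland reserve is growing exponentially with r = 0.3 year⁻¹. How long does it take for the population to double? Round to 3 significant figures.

2.31 years

Doubling time t_d = ln(2)/r = 0.6931/0.3 = 2.3105.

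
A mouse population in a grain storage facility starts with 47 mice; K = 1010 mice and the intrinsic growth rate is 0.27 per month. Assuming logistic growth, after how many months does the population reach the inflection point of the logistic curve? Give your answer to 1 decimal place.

11.2 months

Logistic growth is fastest at N = K/2 = 505.
A = (K − N₀)/N₀ = 20.489. Set K/(1 + A·e^(−rt)) = K/2 → A·e^(−rt) = 1.
e^(−0.27t) = 1/20.489 = 0.0488058, so t = ln(20.489)/0.27 = 3.0199/0.27 = 11.185.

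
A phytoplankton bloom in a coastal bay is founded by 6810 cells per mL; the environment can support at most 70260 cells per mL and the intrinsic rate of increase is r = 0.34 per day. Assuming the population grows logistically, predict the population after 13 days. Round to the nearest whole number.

A = (K − N₀)/N₀ = (70260 − 6810)/6810 = 9.3172.
N(t) = K/(1 + A·e^(−rt)) = 70260/(1 + 9.3172×e^(−0.34×13)).
e^(−4.42) = 0.012034; denominator = 1 + 9.3172×0.012034 = 1.1121.
N = 70260/1.1121 = 63176.3.

63176 cells per mL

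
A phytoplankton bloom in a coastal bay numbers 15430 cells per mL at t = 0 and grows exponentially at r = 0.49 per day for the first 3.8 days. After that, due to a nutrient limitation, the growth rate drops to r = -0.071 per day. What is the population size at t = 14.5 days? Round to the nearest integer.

46461 cells per mL

Phase 1: N(3.8) = 15430·e^(0.49×3.8) = 15430·e^1.862 = 99316.7.
Phase 2 runs for 14.5 − 3.8 = 10.7 days at r = -0.071.
N(14.5) = 99316.7·e^(-0.071×10.7) = 99316.7·e^-0.7597 = 46461.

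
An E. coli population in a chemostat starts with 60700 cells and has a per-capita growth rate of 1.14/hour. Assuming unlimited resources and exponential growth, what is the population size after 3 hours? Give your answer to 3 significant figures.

N(t) = N₀·e^(rt) = 60700 × e^(1.14×3) = 60700 × e^3.42.
e^3.42 ≈ 30.569, so N ≈ 60700 × 30.569 = 1.855563×10^6.

1860000 cells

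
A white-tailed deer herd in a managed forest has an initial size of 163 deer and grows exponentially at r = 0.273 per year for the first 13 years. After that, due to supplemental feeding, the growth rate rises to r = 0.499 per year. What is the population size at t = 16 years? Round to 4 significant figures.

25330 deer

Phase 1: N(13) = 163·e^(0.273×13) = 163·e^3.549 = 5668.9.
Phase 2 runs for 16 − 13 = 3 years at r = 0.499.
N(16) = 5668.9·e^(0.499×3) = 5668.9·e^1.497 = 25330.1.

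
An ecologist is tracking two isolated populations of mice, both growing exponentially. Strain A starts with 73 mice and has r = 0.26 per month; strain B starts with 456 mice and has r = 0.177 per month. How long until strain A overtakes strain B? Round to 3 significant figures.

22.1 months

Set 73·e^(0.26t) = 456·e^(0.177t).
e^((0.26 − 0.177)t) = 456/73 → e^(0.083·t) = 6.2466.
0.083·t = ln(6.2466) = 1.832, so t = 1.832/0.083 = 22.073.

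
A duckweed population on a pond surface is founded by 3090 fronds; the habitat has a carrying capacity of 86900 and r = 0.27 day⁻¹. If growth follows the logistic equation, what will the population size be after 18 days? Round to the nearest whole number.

71805 fronds

A = (K − N₀)/N₀ = (86900 − 3090)/3090 = 27.123.
N(t) = K/(1 + A·e^(−rt)) = 86900/(1 + 27.123×e^(−0.27×18)).
e^(−4.86) = 0.0077505; denominator = 1 + 27.123×0.0077505 = 1.2102.
N = 86900/1.2102 = 71805.4.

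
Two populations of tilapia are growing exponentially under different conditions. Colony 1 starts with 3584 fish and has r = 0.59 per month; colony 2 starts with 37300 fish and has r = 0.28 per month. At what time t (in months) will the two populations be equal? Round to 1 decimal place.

Set 3584·e^(0.59t) = 37300·e^(0.28t).
e^((0.59 − 0.28)t) = 37300/3584 → e^(0.31·t) = 10.407.
0.31·t = ln(10.407) = 2.3425, so t = 2.3425/0.31 = 7.5565.

7.6 months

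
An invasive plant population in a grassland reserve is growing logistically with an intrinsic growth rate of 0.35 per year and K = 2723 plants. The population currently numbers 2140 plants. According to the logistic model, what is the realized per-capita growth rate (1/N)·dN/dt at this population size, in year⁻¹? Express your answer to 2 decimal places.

(1/N)·dN/dt = r(1 − N/K) = 0.35 × (1 − 2140/2723).
= 0.35 × 0.2141 = 0.074936.

0.07 per year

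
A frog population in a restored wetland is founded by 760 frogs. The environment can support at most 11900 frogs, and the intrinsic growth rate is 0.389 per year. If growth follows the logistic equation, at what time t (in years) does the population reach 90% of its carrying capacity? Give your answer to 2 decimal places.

A = (K − N₀)/N₀ = (11900 − 760)/760 = 14.658.
Solve 11900/(1 + 14.658·e^(−0.389t)) = 10710: 1 + 14.658·e^(−0.389t) = 1.1111, so e^(−0.389t) = 0.00758029.
−0.389·t = ln(0.00758029) = -4.8822, so t = 4.8822/0.389 = 12.551.

12.55 years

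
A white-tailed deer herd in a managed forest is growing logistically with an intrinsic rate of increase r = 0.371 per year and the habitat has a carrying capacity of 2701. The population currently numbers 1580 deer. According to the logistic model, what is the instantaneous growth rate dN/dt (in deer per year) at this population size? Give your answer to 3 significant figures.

243 deer per year

dN/dt = rN(1 − N/K) = 0.371 × 1580 × (1 − 1580/2701).
1 − 1580/2701 = 0.41503; dN/dt = 0.371 × 1580 × 0.41503 = 243.28.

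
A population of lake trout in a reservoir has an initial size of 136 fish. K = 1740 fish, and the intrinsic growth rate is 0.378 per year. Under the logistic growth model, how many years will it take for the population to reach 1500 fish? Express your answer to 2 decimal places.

A = (K − N₀)/N₀ = (1740 − 136)/136 = 11.794.
Solve 1740/(1 + 11.794·e^(−0.378t)) = 1500: 1 + 11.794·e^(−0.378t) = 1.16, so e^(−0.378t) = 0.0135661.
−0.378·t = ln(0.0135661) = -4.3002, so t = 4.3002/0.378 = 11.376.

11.38 years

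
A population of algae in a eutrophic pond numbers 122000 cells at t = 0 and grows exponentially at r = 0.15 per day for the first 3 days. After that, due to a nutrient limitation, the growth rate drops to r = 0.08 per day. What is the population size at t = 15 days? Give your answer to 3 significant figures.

500000 cells

Phase 1: N(3) = 122000·e^(0.15×3) = 122000·e^0.45 = 191334.
Phase 2 runs for 15 − 3 = 12 days at r = 0.08.
N(15) = 191334·e^(0.08×12) = 191334·e^0.96 = 499707.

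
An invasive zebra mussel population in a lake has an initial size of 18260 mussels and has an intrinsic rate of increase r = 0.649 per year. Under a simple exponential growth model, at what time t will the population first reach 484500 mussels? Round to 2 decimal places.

5.05 years

Set N₀·e^(rt) = 484500: e^(0.649·t) = 484500/18260 = 26.533.
0.649·t = ln(26.533) = 3.2784, so t = 3.2784/0.649 = 5.0515.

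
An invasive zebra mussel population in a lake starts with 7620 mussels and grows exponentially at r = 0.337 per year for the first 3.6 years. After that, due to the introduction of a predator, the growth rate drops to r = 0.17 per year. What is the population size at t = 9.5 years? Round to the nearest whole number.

69894 mussels

Phase 1: N(3.6) = 7620·e^(0.337×3.6) = 7620·e^1.213 = 25635.5.
Phase 2 runs for 9.5 − 3.6 = 5.9 years at r = 0.17.
N(9.5) = 25635.5·e^(0.17×5.9) = 25635.5·e^1.003 = 69893.8.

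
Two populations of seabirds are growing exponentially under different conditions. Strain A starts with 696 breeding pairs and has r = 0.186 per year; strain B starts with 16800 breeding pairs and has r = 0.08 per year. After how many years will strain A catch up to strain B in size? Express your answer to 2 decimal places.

Set 696·e^(0.186t) = 16800·e^(0.08t).
e^((0.186 − 0.08)t) = 16800/696 → e^(0.106·t) = 24.138.
0.106·t = ln(24.138) = 3.1838, so t = 3.1838/0.106 = 30.036.

30.04 years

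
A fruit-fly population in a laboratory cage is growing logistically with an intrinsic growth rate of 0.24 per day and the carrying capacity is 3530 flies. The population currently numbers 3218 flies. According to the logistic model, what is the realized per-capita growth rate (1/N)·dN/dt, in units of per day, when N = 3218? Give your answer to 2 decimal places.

(1/N)·dN/dt = r(1 − N/K) = 0.24 × (1 − 3218/3530).
= 0.24 × 0.088385 = 0.021212.

0.02 per day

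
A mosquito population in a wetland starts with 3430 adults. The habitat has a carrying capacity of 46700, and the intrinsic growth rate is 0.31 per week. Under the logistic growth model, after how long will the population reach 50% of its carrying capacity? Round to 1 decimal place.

A = (K − N₀)/N₀ = (46700 − 3430)/3430 = 12.615.
Solve 46700/(1 + 12.615·e^(−0.31t)) = 23350: 1 + 12.615·e^(−0.31t) = 2, so e^(−0.31t) = 0.0792697.
−0.31·t = ln(0.0792697) = -2.5349, so t = 2.5349/0.31 = 8.1771.

8.2 weeks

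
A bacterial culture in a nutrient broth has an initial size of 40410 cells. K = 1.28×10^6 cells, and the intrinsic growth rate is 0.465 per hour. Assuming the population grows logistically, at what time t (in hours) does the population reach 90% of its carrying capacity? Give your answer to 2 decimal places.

A = (K − N₀)/N₀ = (1.28×10^6 − 40410)/40410 = 30.675.
Solve 1.28×10^6/(1 + 30.675·e^(−0.465t)) = 1.152×10^6: 1 + 30.675·e^(−0.465t) = 1.1111, so e^(−0.465t) = 0.00362217.
−0.465·t = ln(0.00362217) = -5.6207, so t = 5.6207/0.465 = 12.087.

12.09 hours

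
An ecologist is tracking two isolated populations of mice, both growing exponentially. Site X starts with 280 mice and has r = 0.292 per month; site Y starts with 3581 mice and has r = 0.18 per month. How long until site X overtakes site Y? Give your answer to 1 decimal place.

22.8 months

Set 280·e^(0.292t) = 3581·e^(0.18t).
e^((0.292 − 0.18)t) = 3581/280 → e^(0.112·t) = 12.789.
0.112·t = ln(12.789) = 2.5486, so t = 2.5486/0.112 = 22.755.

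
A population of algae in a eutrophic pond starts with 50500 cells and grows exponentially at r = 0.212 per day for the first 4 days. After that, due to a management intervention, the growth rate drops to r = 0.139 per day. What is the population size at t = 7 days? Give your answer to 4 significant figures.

178900 cells

Phase 1: N(4) = 50500·e^(0.212×4) = 50500·e^0.848 = 117916.
Phase 2 runs for 7 − 4 = 3 days at r = 0.139.
N(7) = 117916·e^(0.139×3) = 117916·e^0.417 = 178926.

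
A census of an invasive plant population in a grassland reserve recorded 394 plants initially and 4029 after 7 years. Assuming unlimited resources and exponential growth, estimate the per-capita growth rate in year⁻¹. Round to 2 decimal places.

0.33 per year

From N(t) = N₀·e^(rt): e^(r·7) = 4029/394 = 10.226.
r·7 = ln(10.226) = 2.3249, so r = 2.3249/7 = 0.33213.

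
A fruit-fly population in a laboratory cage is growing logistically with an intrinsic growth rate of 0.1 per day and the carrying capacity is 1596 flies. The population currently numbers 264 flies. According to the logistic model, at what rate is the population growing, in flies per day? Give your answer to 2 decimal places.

22.03 flies per day

dN/dt = rN(1 − N/K) = 0.1 × 264 × (1 − 264/1596).
1 − 264/1596 = 0.83459; dN/dt = 0.1 × 264 × 0.83459 = 22.033.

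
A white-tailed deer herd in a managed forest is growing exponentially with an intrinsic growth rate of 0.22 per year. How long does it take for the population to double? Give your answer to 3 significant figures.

Doubling time t_d = ln(2)/r = 0.6931/0.22 = 3.1507.

3.15 years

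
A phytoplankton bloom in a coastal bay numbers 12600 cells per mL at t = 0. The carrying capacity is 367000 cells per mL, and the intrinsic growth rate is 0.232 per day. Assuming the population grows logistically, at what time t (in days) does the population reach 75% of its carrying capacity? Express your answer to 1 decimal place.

A = (K − N₀)/N₀ = (367000 − 12600)/12600 = 28.127.
Solve 367000/(1 + 28.127·e^(−0.232t)) = 275250: 1 + 28.127·e^(−0.232t) = 1.3333, so e^(−0.232t) = 0.011851.
−0.232·t = ln(0.011851) = -4.4353, so t = 4.4353/0.232 = 19.118.

19.1 days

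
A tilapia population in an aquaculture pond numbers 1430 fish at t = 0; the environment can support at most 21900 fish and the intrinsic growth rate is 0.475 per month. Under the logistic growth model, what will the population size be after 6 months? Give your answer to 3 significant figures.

12000 fish

A = (K − N₀)/N₀ = (21900 − 1430)/1430 = 14.315.
N(t) = K/(1 + A·e^(−rt)) = 21900/(1 + 14.315×e^(−0.475×6)).
e^(−2.85) = 0.057844; denominator = 1 + 14.315×0.057844 = 1.828.
N = 21900/1.828 = 11980.2.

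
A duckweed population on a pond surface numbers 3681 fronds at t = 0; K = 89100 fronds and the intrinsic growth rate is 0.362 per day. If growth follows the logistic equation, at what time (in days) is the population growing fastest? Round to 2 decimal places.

8.69 days

Logistic growth is fastest at N = K/2 = 44550.
A = (K − N₀)/N₀ = 23.205. Set K/(1 + A·e^(−rt)) = K/2 → A·e^(−rt) = 1.
e^(−0.362t) = 1/23.205 = 0.0430935, so t = ln(23.205)/0.362 = 3.1444/0.362 = 8.6861.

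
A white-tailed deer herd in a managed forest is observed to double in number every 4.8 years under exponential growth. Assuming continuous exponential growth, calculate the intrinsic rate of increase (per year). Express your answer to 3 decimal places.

r = ln(2)/t_d = 0.6931/4.8 = 0.14441.

0.144 per year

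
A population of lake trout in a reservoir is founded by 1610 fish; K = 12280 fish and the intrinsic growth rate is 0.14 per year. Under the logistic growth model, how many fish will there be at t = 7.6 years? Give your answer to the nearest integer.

A = (K − N₀)/N₀ = (12280 − 1610)/1610 = 6.6273.
N(t) = K/(1 + A·e^(−rt)) = 12280/(1 + 6.6273×e^(−0.14×7.6)).
e^(−1.064) = 0.34507; denominator = 1 + 6.6273×0.34507 = 3.2869.
N = 12280/3.2869 = 3736.03.

3736 fish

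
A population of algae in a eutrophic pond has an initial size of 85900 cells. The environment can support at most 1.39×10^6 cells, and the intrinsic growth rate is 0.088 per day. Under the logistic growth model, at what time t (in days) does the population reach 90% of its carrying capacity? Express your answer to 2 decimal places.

55.88 days

A = (K − N₀)/N₀ = (1.39×10^6 − 85900)/85900 = 15.182.
Solve 1.39×10^6/(1 + 15.182·e^(−0.088t)) = 1.251×10^6: 1 + 15.182·e^(−0.088t) = 1.1111, so e^(−0.088t) = 0.0073188.
−0.088·t = ln(0.0073188) = -4.9173, so t = 4.9173/0.088 = 55.879.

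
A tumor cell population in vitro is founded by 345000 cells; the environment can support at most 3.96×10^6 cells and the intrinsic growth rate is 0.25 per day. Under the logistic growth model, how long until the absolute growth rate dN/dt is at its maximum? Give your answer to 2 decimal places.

9.40 days

Logistic growth is fastest at N = K/2 = 1.98×10^6.
A = (K − N₀)/N₀ = 10.478. Set K/(1 + A·e^(−rt)) = K/2 → A·e^(−rt) = 1.
e^(−0.25t) = 1/10.478 = 0.0954357, so t = ln(10.478)/0.25 = 2.3493/0.25 = 9.3972.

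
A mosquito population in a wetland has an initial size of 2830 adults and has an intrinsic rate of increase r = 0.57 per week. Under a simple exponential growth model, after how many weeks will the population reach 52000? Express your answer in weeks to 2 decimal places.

Set N₀·e^(rt) = 52000: e^(0.57·t) = 52000/2830 = 18.375.
0.57·t = ln(18.375) = 2.911, so t = 2.911/0.57 = 5.107.

5.11 weeks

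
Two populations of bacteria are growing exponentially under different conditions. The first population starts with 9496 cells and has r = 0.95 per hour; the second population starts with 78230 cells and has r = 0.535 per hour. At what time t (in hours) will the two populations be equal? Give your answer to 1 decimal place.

Set 9496·e^(0.95t) = 78230·e^(0.535t).
e^((0.95 − 0.535)t) = 78230/9496 → e^(0.415·t) = 8.2382.
0.415·t = ln(8.2382) = 2.1088, so t = 2.1088/0.415 = 5.0814.

5.1 hours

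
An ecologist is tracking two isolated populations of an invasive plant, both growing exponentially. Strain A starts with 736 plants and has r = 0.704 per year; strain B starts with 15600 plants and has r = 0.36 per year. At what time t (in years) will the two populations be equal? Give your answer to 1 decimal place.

8.9 years

Set 736·e^(0.704t) = 15600·e^(0.36t).
e^((0.704 − 0.36)t) = 15600/736 → e^(0.344·t) = 21.196.
0.344·t = ln(21.196) = 3.0538, so t = 3.0538/0.344 = 8.8773.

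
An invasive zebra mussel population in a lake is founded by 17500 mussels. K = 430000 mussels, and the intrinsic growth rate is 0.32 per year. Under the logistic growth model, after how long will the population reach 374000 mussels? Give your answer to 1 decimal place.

15.8 years

A = (K − N₀)/N₀ = (430000 − 17500)/17500 = 23.571.
Solve 430000/(1 + 23.571·e^(−0.32t)) = 374000: 1 + 23.571·e^(−0.32t) = 1.1497, so e^(−0.32t) = 0.00635229.
−0.32·t = ln(0.00635229) = -5.0589, so t = 5.0589/0.32 = 15.809.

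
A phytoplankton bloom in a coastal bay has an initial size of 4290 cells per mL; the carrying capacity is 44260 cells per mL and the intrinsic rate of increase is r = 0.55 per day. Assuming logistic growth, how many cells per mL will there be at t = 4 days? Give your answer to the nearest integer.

21778 cells per mL

A = (K − N₀)/N₀ = (44260 − 4290)/4290 = 9.317.
N(t) = K/(1 + A·e^(−rt)) = 44260/(1 + 9.317×e^(−0.55×4)).
e^(−2.2) = 0.1108; denominator = 1 + 9.317×0.1108 = 2.0324.
N = 44260/2.0324 = 21777.7.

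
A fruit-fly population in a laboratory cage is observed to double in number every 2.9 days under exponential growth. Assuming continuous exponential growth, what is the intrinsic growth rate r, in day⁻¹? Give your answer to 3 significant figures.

r = ln(2)/t_d = 0.6931/2.9 = 0.23902.

0.239 per day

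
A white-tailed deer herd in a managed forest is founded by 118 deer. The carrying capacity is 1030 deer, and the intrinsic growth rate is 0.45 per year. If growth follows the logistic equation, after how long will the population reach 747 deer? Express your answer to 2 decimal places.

A = (K − N₀)/N₀ = (1030 − 118)/118 = 7.7288.
Solve 1030/(1 + 7.7288·e^(−0.45t)) = 747: 1 + 7.7288·e^(−0.45t) = 1.3788, so e^(−0.45t) = 0.0490177.
−0.45·t = ln(0.0490177) = -3.0156, so t = 3.0156/0.45 = 6.7013.

6.70 years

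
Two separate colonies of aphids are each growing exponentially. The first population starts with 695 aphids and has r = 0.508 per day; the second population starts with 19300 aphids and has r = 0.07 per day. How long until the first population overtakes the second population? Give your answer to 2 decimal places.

Set 695·e^(0.508t) = 19300·e^(0.07t).
e^((0.508 − 0.07)t) = 19300/695 → e^(0.438·t) = 27.77.
0.438·t = ln(27.77) = 3.3239, so t = 3.3239/0.438 = 7.5889.

7.59 days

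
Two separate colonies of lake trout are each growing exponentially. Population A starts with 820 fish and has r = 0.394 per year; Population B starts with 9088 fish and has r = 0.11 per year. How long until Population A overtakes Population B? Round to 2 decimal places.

8.47 years

Set 820·e^(0.394t) = 9088·e^(0.11t).
e^((0.394 − 0.11)t) = 9088/820 → e^(0.284·t) = 11.083.
0.284·t = ln(11.083) = 2.4054, so t = 2.4054/0.284 = 8.4697.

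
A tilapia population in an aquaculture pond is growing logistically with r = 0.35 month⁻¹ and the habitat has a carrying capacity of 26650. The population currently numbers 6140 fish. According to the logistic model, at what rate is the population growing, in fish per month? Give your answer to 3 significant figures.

dN/dt = rN(1 − N/K) = 0.35 × 6140 × (1 − 6140/26650).
1 − 6140/26650 = 0.76961; dN/dt = 0.35 × 6140 × 0.76961 = 1653.9.

1650 fish per month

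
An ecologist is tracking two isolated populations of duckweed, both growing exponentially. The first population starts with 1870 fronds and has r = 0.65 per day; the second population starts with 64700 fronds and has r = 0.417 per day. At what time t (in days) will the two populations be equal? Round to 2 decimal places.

Set 1870·e^(0.65t) = 64700·e^(0.417t).
e^((0.65 − 0.417)t) = 64700/1870 → e^(0.233·t) = 34.599.
0.233·t = ln(34.599) = 3.5438, so t = 3.5438/0.233 = 15.21.

15.21 days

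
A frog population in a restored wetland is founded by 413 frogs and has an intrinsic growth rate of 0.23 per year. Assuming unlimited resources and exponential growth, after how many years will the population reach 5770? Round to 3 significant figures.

11.5 years

Set N₀·e^(rt) = 5770: e^(0.23·t) = 5770/413 = 13.971.
0.23·t = ln(13.971) = 2.637, so t = 2.637/0.23 = 11.465.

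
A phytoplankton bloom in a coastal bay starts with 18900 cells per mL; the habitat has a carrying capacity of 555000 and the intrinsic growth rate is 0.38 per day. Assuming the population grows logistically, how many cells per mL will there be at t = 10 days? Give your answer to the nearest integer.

A = (K − N₀)/N₀ = (555000 − 18900)/18900 = 28.365.
N(t) = K/(1 + A·e^(−rt)) = 555000/(1 + 28.365×e^(−0.38×10)).
e^(−3.8) = 0.022371; denominator = 1 + 28.365×0.022371 = 1.6345.
N = 555000/1.6345 = 339543.

339543 cells per mL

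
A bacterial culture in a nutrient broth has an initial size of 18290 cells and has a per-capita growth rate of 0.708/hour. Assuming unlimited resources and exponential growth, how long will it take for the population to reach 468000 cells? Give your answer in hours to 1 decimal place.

4.6 hours

Set N₀·e^(rt) = 468000: e^(0.708·t) = 468000/18290 = 25.588.
0.708·t = ln(25.588) = 3.2421, so t = 3.2421/0.708 = 4.5793.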